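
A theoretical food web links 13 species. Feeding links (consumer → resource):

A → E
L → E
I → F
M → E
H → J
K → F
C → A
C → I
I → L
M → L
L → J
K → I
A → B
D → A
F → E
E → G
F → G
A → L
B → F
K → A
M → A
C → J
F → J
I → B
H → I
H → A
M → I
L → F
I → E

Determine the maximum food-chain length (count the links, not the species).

5 links

One longest chain: G → E → F → B → A → D.
It has 6 species and 5 links.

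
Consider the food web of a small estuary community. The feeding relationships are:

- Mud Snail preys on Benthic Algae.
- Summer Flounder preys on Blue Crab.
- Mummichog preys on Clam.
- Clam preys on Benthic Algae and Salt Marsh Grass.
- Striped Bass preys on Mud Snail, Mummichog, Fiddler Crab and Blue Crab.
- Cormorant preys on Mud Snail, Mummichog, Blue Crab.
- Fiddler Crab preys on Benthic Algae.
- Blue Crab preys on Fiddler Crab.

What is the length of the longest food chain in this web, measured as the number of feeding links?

One longest chain: Benthic Algae → Fiddler Crab → Blue Crab → Summer Flounder.
It has 4 species and 3 links.

3 links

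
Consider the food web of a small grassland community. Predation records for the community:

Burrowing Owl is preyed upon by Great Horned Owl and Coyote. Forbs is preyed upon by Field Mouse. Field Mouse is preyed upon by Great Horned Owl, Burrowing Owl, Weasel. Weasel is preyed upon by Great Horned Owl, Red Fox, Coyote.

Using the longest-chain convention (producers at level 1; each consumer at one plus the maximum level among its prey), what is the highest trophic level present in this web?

Producers (level 1): Forbs.
Forbs → Field Mouse → Weasel → Red Fox gives Red Fox level 4.
No species has a prey at level 4, so no species reaches level 5.

4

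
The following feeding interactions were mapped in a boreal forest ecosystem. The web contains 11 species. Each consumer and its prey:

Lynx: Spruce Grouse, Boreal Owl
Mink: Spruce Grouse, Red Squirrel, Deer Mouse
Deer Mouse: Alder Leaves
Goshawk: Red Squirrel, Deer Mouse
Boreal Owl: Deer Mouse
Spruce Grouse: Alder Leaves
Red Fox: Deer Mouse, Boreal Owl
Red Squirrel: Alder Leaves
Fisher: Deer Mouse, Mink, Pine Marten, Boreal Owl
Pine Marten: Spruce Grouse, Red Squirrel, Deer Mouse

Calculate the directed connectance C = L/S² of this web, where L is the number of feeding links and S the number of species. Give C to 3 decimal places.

The web has S = 11 species and L = 20 feeding links.
C = L / S² = 20 / 121 = 0.1653 ≈ 0.165.

C = 0.165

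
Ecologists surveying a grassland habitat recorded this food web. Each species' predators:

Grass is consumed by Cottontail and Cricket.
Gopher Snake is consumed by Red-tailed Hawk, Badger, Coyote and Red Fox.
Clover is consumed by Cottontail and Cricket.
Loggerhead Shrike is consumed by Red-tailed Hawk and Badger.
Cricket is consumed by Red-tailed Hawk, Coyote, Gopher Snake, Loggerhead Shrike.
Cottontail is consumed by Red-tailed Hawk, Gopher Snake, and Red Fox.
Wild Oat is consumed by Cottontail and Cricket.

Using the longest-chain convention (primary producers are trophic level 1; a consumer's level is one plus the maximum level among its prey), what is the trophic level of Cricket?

Trophic level 2

Grass is a producer → level 1.
Cricket eats Grass (level 1); other prey at levels: Clover 1, Wild Oat 1 → level 2.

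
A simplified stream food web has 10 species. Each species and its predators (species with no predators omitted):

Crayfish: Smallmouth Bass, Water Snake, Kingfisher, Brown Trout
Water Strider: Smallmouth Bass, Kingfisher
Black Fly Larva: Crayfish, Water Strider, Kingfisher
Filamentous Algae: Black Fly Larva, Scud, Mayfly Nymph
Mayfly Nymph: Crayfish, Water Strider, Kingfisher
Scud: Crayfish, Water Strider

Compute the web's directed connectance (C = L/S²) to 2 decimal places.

C = 0.17

The web has S = 10 species and L = 17 feeding links.
C = L / S² = 17 / 100 = 0.1700 ≈ 0.17.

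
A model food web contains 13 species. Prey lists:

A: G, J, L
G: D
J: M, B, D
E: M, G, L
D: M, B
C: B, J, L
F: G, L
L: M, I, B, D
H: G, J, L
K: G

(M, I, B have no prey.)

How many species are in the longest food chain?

One longest chain: M → D → G → E.
It has 4 species and 3 links.

4 species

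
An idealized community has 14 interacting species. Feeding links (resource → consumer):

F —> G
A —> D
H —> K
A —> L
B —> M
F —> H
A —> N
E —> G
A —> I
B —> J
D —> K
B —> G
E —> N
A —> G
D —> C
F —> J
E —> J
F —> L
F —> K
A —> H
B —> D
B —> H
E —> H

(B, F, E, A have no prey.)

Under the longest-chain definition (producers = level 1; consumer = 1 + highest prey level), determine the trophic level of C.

B is a producer → level 1.
D eats B (level 1); other prey at levels: A 1 → level 2.
C eats D → level 3.

Trophic level 3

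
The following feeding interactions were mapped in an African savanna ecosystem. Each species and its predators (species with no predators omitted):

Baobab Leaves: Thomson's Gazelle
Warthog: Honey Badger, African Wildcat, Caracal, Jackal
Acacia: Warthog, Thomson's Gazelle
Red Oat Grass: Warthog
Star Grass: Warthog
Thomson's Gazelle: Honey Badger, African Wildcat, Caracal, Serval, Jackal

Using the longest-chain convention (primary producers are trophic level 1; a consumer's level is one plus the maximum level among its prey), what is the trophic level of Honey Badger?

Trophic level 3

Acacia is a producer → level 1.
Warthog eats Acacia (level 1); other prey at levels: Star Grass 1, Red Oat Grass 1 → level 2.
Honey Badger eats Warthog (level 2); other prey at levels: Thomson's Gazelle 2 → level 3.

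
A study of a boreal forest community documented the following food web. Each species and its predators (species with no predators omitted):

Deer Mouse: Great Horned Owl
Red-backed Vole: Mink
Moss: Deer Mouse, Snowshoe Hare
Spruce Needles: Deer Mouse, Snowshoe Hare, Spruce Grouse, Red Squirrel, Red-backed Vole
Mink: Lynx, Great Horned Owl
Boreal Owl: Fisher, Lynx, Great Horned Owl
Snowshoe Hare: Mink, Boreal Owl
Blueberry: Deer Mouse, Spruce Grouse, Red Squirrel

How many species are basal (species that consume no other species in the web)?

Basal species (no prey listed): Blueberry, Moss, Spruce Needles.
Count: 3.

3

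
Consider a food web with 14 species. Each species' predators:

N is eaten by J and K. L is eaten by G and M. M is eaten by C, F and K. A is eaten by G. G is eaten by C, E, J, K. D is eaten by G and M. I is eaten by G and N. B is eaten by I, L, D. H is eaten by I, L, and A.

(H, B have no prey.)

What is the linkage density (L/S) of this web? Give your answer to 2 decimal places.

L/S = 1.57

There are L = 22 links among S = 14 species.
L/S = 22/14 = 1.5714 ≈ 1.57.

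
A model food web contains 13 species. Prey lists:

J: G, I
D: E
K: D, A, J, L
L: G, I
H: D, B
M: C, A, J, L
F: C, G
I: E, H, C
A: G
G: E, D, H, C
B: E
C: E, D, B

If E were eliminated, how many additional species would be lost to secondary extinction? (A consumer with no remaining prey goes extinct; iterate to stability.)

12

Remove E.
Round 1: D (all prey gone), B (all prey gone) → extinct.
Round 2: H (all prey gone), C (all prey gone) → extinct.
Round 3: G (all prey gone), I (all prey gone) → extinct.
Round 4: F (all prey gone), A (all prey gone), J (all prey gone), L (all prey gone) → extinct.
Round 5: M (all prey gone), K (all prey gone) → extinct.
No further losses. Total secondary extinctions: 12.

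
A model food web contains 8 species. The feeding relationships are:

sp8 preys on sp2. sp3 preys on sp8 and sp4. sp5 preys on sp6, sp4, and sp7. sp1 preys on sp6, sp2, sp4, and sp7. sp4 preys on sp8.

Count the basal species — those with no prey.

Basal species (no prey listed): sp2, sp6, sp7.
Count: 3.

3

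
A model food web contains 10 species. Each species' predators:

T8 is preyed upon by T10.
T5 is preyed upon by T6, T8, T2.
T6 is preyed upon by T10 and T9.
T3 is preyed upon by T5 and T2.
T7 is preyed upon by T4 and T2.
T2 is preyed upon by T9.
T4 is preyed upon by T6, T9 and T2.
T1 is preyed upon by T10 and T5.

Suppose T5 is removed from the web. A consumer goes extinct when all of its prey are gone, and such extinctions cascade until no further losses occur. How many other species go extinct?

1

Remove T5.
Round 1: T8 (all prey gone) → extinct.
No further losses. Total secondary extinctions: 1.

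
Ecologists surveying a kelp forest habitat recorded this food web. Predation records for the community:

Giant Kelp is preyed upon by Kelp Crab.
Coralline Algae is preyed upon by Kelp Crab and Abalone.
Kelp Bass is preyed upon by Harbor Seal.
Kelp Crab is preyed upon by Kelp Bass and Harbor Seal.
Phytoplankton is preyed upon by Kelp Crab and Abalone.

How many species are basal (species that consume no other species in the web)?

Basal species (no prey listed): Coralline Algae, Phytoplankton, Giant Kelp.
Count: 3.

3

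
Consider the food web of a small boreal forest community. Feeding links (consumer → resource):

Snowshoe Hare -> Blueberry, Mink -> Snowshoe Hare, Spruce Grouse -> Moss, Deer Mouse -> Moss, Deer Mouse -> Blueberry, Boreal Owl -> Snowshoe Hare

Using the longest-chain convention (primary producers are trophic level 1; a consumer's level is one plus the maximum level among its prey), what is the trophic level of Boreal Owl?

Blueberry is a producer → level 1.
Snowshoe Hare eats Blueberry → level 2.
Boreal Owl eats Snowshoe Hare → level 3.

Trophic level 3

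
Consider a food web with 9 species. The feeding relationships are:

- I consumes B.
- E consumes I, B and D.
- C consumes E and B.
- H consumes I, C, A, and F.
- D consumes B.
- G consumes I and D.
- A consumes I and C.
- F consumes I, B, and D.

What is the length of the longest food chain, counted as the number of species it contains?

One longest chain: B → I → E → C → A → H.
It has 6 species and 5 links.

6 species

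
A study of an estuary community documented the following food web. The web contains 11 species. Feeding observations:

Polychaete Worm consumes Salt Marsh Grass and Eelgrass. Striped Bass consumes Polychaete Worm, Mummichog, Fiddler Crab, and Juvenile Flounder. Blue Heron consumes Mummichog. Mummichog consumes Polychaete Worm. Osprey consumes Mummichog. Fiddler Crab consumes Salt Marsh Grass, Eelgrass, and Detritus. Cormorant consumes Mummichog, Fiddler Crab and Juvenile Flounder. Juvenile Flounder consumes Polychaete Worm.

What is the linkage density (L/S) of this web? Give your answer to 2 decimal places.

There are L = 16 links among S = 11 species.
L/S = 16/11 = 1.4545 ≈ 1.45.

L/S = 1.45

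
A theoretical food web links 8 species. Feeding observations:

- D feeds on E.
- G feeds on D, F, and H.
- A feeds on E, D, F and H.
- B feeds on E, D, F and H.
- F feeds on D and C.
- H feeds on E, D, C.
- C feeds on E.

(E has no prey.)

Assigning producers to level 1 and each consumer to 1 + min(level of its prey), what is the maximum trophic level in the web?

Producers (level 1): E.
Following each consumer down to its lowest-level prey: E → C → F (levels 1 through 3).
All prey of F (C 2, D 2) are at level 2 or above, so F is at level 1 + 2 = 3.
Every consumer has at least one prey at level 2 or below, so none exceeds level 3.

3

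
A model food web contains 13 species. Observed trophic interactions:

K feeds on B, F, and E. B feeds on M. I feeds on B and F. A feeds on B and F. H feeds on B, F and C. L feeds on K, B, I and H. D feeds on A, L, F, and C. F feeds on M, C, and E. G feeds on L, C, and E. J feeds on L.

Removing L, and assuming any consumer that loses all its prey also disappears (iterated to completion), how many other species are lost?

1

Remove L.
Round 1: J (all prey gone) → extinct.
No further losses. Total secondary extinctions: 1.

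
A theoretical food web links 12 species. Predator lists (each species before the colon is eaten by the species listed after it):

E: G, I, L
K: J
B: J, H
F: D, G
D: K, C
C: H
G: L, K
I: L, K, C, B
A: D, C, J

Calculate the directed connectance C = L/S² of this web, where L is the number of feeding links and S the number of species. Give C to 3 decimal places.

C = 0.139

The web has S = 12 species and L = 20 feeding links.
C = L / S² = 20 / 144 = 0.1389 ≈ 0.139.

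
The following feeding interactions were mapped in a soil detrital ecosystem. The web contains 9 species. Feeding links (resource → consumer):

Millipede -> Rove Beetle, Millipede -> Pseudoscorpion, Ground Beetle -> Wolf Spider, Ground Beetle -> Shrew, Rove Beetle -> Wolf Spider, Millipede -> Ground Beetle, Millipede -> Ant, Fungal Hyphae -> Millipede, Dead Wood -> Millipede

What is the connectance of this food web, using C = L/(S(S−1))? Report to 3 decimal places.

C = 0.125

The web has S = 9 species and L = 9 feeding links.
C = L / (S(S−1)) = 9 / 72 = 0.1250 ≈ 0.125.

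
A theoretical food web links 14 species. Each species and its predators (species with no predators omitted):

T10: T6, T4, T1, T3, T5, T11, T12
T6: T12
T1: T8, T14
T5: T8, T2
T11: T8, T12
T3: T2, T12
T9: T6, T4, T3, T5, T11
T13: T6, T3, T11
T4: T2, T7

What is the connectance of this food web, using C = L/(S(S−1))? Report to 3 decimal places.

The web has S = 14 species and L = 26 feeding links.
C = L / (S(S−1)) = 26 / 182 = 0.1429 ≈ 0.143.

C = 0.143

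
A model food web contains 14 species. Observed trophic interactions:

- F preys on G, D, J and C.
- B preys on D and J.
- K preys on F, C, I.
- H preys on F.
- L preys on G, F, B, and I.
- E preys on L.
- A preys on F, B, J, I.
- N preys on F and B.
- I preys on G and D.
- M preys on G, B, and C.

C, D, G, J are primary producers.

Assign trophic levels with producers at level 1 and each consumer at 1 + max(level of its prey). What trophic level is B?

D is a producer → level 1.
B eats D (level 1); other prey at levels: J 1 → level 2.

Trophic level 2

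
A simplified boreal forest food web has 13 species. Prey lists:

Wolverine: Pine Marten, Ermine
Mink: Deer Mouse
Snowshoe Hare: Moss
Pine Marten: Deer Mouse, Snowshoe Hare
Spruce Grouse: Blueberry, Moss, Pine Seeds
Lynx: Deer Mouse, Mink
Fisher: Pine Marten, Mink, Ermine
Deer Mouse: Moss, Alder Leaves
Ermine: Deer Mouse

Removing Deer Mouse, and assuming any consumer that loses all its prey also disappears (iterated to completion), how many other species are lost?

Remove Deer Mouse.
Round 1: Mink (all prey gone), Ermine (all prey gone) → extinct.
Round 2: Lynx (all prey gone) → extinct.
No further losses. Total secondary extinctions: 3.

3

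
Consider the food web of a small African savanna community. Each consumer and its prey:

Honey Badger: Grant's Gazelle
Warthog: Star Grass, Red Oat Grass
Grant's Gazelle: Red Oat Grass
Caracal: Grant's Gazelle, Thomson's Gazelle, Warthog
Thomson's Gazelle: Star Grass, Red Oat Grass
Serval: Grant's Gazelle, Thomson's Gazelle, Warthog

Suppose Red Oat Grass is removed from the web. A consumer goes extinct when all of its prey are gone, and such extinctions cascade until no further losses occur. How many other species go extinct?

2

Remove Red Oat Grass.
Round 1: Grant's Gazelle (all prey gone) → extinct.
Round 2: Honey Badger (all prey gone) → extinct.
No further losses. Total secondary extinctions: 2.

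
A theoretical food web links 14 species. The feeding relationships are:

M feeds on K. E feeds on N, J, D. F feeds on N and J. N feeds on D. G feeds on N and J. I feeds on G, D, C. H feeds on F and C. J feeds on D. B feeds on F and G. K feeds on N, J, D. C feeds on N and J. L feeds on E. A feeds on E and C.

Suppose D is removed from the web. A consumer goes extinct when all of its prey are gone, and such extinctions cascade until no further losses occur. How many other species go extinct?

13

Remove D.
Round 1: J (all prey gone), N (all prey gone) → extinct.
Round 2: C (all prey gone), K (all prey gone), F (all prey gone), E (all prey gone), G (all prey gone) → extinct.
Round 3: A (all prey gone), M (all prey gone), B (all prey gone), I (all prey gone), L (all prey gone), H (all prey gone) → extinct.
No further losses. Total secondary extinctions: 13.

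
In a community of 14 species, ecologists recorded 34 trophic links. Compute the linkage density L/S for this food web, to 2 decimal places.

L/S = 2.43

There are L = 34 links among S = 14 species.
L/S = 34/14 = 2.4286 ≈ 2.43.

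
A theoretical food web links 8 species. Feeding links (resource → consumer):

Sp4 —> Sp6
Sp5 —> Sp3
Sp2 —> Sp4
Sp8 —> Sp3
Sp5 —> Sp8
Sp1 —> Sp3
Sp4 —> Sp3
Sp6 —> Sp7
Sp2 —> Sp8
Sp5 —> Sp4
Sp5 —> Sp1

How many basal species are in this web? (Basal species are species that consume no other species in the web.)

2

Basal species (no prey listed): Sp5, Sp2.
Count: 2.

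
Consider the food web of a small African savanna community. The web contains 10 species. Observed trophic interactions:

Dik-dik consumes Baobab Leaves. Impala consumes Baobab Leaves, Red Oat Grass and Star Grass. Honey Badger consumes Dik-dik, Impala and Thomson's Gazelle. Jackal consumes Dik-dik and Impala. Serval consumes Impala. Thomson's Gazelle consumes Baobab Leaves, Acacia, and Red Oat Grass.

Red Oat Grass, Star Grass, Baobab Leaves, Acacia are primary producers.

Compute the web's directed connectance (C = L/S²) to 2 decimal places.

The web has S = 10 species and L = 13 feeding links.
C = L / S² = 13 / 100 = 0.1300 ≈ 0.13.

C = 0.13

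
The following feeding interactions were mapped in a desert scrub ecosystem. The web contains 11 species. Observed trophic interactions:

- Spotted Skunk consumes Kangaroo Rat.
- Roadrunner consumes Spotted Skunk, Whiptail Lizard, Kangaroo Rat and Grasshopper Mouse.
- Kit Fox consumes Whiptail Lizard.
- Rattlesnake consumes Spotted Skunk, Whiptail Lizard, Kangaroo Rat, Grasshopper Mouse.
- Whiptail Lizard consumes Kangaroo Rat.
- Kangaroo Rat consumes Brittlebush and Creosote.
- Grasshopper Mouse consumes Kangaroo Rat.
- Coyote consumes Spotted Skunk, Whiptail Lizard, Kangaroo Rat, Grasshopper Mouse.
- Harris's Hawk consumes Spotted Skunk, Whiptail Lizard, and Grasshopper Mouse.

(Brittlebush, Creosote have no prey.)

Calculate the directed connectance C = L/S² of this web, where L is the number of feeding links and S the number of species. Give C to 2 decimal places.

C = 0.17

The web has S = 11 species and L = 21 feeding links.
C = L / S² = 21 / 121 = 0.1736 ≈ 0.17.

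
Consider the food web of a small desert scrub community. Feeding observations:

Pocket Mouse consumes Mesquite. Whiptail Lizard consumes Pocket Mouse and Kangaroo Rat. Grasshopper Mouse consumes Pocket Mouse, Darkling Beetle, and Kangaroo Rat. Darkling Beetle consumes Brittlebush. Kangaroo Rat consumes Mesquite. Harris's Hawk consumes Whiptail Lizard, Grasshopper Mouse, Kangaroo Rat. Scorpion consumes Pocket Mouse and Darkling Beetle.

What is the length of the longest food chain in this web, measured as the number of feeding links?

3 links

One longest chain: Brittlebush → Darkling Beetle → Grasshopper Mouse → Harris's Hawk.
It has 4 species and 3 links.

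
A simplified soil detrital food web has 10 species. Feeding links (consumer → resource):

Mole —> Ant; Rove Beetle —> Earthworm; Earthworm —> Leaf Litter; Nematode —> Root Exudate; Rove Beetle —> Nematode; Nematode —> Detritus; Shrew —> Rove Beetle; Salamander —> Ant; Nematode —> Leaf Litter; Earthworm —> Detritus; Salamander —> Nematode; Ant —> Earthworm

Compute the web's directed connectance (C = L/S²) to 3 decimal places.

The web has S = 10 species and L = 12 feeding links.
C = L / S² = 12 / 100 = 0.1200 ≈ 0.120.

C = 0.120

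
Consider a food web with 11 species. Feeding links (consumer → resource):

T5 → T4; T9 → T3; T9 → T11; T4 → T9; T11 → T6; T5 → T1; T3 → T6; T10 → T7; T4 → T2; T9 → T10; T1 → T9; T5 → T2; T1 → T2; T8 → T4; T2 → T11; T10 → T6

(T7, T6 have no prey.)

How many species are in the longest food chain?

5 species

One longest chain: T6 → T11 → T2 → T1 → T5.
It has 5 species and 4 links.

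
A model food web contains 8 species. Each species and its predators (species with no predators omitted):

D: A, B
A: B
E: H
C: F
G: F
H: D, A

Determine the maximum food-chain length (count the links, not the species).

One longest chain: E → H → D → A → B.
It has 5 species and 4 links.

4 links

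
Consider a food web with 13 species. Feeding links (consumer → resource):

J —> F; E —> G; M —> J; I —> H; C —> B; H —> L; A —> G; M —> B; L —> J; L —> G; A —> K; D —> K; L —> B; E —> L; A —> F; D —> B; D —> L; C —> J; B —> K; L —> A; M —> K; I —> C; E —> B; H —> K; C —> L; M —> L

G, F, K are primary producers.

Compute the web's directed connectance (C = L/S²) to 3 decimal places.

The web has S = 13 species and L = 26 feeding links.
C = L / S² = 26 / 169 = 0.1538 ≈ 0.154.

C = 0.154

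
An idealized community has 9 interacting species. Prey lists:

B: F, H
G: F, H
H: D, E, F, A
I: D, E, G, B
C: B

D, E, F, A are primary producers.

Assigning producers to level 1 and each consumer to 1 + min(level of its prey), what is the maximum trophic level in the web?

3

Producers (level 1): D, E, F, A.
Following each consumer down to its lowest-level prey: F → B → C (levels 1 through 3).
All prey of C (B 2) are at level 2 or above, so C is at level 1 + 2 = 3.
Every consumer has at least one prey at level 2 or below, so none exceeds level 3.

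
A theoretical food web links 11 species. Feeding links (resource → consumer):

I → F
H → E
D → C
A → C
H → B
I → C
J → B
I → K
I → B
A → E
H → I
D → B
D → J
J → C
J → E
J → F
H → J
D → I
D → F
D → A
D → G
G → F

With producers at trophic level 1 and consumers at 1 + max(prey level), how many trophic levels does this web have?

Producers (level 1): H, D.
D → A → E gives E level 3.
No species has a prey at level 3, so no species reaches level 4.

3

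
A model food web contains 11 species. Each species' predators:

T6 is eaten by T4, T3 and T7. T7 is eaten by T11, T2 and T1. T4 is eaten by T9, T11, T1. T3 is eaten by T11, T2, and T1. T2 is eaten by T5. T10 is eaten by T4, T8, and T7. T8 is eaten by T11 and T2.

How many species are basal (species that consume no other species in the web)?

Basal species (no prey listed): T10, T6.
Count: 2.

2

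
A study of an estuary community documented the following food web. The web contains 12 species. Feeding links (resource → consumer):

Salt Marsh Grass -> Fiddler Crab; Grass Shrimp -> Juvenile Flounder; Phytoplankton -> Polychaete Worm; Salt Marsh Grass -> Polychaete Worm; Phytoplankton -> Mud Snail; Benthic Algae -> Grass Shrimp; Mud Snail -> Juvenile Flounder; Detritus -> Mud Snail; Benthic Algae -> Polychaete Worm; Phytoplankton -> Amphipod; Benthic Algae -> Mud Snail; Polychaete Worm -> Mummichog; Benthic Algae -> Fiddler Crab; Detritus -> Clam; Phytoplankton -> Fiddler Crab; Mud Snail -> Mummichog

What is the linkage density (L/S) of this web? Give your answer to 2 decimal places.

L/S = 1.33

There are L = 16 links among S = 12 species.
L/S = 16/12 = 1.3333 ≈ 1.33.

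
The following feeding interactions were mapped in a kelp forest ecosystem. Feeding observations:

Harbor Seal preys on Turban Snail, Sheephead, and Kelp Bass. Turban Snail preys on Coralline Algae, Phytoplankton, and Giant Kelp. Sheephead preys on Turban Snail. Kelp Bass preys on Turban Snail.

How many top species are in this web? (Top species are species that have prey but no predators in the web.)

Top species (has prey, but nothing eats it): Harbor Seal.
Count: 1.

1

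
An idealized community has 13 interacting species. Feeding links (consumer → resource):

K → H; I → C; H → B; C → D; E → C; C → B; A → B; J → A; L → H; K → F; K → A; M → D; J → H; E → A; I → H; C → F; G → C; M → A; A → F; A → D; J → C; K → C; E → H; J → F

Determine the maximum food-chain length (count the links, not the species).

2 links

One longest chain: B → H → J.
It has 3 species and 2 links.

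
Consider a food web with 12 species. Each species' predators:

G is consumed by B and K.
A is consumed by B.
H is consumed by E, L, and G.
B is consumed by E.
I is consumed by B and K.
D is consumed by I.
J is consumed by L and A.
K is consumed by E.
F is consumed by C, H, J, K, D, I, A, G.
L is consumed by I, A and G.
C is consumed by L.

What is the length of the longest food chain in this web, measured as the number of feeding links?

5 links

One longest chain: F → C → L → G → K → E.
It has 6 species and 5 links.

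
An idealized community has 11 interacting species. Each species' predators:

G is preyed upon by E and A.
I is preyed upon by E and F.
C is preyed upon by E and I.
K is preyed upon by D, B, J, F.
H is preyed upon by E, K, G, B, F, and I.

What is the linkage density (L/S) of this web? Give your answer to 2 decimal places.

There are L = 16 links among S = 11 species.
L/S = 16/11 = 1.4545 ≈ 1.45.

L/S = 1.45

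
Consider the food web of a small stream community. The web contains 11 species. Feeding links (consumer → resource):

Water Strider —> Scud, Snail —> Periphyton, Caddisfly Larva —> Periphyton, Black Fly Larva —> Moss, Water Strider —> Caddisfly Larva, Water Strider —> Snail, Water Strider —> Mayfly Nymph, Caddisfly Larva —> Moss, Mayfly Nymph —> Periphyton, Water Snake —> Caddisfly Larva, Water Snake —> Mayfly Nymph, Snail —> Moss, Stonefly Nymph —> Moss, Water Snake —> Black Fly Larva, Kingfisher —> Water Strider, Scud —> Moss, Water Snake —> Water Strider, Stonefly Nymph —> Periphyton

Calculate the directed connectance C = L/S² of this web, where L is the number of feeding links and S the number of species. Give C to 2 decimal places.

The web has S = 11 species and L = 18 feeding links.
C = L / S² = 18 / 121 = 0.1488 ≈ 0.15.

C = 0.15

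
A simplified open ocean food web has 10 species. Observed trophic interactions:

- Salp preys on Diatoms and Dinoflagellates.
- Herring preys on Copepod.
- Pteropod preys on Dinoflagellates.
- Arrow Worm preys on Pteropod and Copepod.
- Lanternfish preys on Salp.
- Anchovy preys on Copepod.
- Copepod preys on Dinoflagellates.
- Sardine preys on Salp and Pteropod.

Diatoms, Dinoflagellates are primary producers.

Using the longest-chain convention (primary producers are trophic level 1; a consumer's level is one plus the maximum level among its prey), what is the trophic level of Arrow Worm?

Trophic level 3

Dinoflagellates is a producer → level 1.
Copepod eats Dinoflagellates → level 2.
Arrow Worm eats Copepod (level 2); other prey at levels: Pteropod 2 → level 3.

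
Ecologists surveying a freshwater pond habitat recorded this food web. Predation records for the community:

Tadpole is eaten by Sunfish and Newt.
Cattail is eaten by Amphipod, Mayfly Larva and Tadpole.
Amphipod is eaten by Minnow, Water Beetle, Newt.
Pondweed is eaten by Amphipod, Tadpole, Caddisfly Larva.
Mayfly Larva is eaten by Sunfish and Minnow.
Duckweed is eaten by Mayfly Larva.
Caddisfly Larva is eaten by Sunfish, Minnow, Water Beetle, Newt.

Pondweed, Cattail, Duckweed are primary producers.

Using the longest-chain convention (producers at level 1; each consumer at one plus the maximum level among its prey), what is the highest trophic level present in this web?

3

Producers (level 1): Pondweed, Cattail, Duckweed.
Pondweed → Caddisfly Larva → Water Beetle gives Water Beetle level 3.
No species has a prey at level 3, so no species reaches level 4.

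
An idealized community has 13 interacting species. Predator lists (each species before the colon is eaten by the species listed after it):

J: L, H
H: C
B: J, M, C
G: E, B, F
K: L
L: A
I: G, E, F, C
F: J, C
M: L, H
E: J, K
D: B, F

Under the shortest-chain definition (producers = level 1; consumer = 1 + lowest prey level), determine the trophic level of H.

I is a producer → level 1.
E eats I → level 2.
J eats E → level 3.
H eats J → level 4.
No prey of H is below level 3, so 4 is the minimum.

Trophic level 4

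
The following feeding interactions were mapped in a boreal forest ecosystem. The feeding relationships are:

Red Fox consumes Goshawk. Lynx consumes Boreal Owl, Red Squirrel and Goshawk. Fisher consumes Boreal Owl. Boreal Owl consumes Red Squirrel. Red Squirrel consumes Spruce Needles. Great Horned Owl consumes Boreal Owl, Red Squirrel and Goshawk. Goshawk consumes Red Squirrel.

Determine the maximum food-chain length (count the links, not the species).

One longest chain: Spruce Needles → Red Squirrel → Boreal Owl → Lynx.
It has 4 species and 3 links.

3 links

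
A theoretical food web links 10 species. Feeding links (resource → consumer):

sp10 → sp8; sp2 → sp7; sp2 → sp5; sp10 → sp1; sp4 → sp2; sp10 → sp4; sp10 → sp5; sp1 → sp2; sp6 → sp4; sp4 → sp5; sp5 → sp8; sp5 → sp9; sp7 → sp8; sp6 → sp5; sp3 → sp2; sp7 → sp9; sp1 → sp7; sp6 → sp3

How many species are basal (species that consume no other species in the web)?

Basal species (no prey listed): sp6, sp10.
Count: 2.

2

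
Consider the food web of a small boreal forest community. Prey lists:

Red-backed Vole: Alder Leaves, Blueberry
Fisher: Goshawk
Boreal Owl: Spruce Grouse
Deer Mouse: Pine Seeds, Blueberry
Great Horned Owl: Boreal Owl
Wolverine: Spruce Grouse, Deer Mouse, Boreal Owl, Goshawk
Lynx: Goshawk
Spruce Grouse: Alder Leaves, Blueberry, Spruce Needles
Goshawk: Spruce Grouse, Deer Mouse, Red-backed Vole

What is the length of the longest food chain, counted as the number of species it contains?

One longest chain: Alder Leaves → Spruce Grouse → Goshawk → Wolverine.
It has 4 species and 3 links.

4 species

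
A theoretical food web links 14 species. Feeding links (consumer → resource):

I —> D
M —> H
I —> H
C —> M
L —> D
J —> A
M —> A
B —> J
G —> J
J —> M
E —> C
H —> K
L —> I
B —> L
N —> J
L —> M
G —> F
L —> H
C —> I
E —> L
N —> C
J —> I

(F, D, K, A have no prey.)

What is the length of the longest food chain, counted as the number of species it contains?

One longest chain: K → H → M → L → E.
It has 5 species and 4 links.

5 species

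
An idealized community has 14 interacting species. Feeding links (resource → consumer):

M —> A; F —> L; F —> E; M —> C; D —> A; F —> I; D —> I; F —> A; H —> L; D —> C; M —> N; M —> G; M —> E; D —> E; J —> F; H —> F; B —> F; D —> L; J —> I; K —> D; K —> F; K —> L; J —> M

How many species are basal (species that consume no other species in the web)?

4

Basal species (no prey listed): K, H, B, J.
Count: 4.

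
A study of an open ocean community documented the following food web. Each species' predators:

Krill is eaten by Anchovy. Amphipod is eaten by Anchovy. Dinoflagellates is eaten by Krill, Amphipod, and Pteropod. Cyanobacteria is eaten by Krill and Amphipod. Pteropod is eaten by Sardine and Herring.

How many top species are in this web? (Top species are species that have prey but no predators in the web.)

Top species (has prey, but nothing eats it): Anchovy, Herring, Sardine.
Count: 3.

3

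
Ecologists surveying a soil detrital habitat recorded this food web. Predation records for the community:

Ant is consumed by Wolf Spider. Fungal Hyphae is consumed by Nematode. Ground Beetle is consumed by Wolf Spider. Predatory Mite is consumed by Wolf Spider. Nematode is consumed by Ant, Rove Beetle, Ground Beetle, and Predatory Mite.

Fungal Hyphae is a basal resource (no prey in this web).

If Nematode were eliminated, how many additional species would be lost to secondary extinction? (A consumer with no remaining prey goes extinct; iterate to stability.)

Remove Nematode.
Round 1: Ground Beetle (all prey gone), Rove Beetle (all prey gone), Predatory Mite (all prey gone), Ant (all prey gone) → extinct.
Round 2: Wolf Spider (all prey gone) → extinct.
No further losses. Total secondary extinctions: 5.

5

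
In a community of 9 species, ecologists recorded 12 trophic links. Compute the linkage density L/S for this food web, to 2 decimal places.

L/S = 1.33

There are L = 12 links among S = 9 species.
L/S = 12/9 = 1.3333 ≈ 1.33.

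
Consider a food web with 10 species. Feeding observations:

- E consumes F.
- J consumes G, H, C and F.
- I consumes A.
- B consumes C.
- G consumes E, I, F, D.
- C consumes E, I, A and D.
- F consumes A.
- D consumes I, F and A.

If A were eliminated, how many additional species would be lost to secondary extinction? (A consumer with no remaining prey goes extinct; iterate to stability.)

7

Remove A.
Round 1: I (all prey gone), F (all prey gone) → extinct.
Round 2: D (all prey gone), E (all prey gone) → extinct.
Round 3: C (all prey gone), G (all prey gone) → extinct.
Round 4: B (all prey gone) → extinct.
No further losses. Total secondary extinctions: 7.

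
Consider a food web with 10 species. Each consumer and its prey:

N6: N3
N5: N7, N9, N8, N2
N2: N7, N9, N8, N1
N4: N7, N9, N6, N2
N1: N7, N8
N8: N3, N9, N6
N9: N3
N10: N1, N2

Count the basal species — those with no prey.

Basal species (no prey listed): N3, N7.
Count: 2.

2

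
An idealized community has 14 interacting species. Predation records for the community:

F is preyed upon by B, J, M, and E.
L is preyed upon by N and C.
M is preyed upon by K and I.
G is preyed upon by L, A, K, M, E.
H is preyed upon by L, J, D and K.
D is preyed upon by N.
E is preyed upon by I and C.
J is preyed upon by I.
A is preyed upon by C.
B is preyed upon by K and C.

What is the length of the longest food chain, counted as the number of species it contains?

3 species

One longest chain: F → B → K.
It has 3 species and 2 links.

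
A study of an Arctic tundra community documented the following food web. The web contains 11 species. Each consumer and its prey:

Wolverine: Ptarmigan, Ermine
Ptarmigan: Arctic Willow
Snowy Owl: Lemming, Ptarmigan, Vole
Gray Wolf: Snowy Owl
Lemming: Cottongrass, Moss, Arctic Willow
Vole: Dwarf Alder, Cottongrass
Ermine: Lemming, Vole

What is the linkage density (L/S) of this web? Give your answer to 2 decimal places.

There are L = 14 links among S = 11 species.
L/S = 14/11 = 1.2727 ≈ 1.27.

L/S = 1.27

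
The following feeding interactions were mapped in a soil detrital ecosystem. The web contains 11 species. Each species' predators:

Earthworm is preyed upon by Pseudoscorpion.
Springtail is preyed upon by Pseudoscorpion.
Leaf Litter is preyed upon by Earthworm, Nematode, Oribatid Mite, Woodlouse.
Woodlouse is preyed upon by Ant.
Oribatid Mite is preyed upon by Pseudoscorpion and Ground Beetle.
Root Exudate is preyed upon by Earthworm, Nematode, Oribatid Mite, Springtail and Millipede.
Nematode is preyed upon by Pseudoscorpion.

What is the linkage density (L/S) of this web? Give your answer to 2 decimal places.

L/S = 1.36

There are L = 15 links among S = 11 species.
L/S = 15/11 = 1.3636 ≈ 1.36.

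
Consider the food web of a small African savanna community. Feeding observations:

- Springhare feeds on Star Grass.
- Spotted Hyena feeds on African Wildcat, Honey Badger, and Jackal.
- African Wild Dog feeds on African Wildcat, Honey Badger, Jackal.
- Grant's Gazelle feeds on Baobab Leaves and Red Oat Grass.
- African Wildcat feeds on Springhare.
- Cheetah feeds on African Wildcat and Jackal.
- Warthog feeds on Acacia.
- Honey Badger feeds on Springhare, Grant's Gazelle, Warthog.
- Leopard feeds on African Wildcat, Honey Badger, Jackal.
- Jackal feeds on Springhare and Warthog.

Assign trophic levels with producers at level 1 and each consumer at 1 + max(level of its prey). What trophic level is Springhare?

Trophic level 2

Star Grass is a producer → level 1.
Springhare eats Star Grass → level 2.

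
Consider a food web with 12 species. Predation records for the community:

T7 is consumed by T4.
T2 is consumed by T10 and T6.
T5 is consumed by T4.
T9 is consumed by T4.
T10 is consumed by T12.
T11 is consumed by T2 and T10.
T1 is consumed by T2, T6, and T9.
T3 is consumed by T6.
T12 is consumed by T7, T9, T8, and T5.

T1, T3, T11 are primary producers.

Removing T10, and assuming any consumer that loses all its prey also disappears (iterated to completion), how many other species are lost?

4

Remove T10.
Round 1: T12 (all prey gone) → extinct.
Round 2: T8 (all prey gone), T5 (all prey gone), T7 (all prey gone) → extinct.
No further losses. Total secondary extinctions: 4.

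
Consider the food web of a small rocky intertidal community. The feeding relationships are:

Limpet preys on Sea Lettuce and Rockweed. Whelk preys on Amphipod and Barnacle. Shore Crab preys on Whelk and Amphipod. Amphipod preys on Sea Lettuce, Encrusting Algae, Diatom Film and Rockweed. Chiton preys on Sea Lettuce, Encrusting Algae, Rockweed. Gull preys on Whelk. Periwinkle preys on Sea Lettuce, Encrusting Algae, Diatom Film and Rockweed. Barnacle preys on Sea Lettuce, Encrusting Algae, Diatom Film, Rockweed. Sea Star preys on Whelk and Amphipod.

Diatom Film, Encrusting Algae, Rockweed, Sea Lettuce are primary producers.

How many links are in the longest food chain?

3 links

One longest chain: Diatom Film → Barnacle → Whelk → Gull.
It has 4 species and 3 links.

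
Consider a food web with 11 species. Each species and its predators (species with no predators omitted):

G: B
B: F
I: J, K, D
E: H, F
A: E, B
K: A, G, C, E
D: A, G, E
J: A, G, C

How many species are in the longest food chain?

One longest chain: I → J → A → E → H.
It has 5 species and 4 links.

5 species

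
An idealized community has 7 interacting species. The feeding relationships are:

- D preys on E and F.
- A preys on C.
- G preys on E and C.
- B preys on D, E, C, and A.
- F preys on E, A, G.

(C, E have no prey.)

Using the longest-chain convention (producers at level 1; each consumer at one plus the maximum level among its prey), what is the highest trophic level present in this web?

5

Producers (level 1): C, E.
C → G → F → D → B gives B level 5.
No species has a prey at level 5, so no species reaches level 6.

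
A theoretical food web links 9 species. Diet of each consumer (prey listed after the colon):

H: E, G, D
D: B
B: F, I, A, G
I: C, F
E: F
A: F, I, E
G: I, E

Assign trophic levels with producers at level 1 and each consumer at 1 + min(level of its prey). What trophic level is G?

Trophic level 3

C is a producer → level 1.
I eats C → level 2.
G eats I → level 3.
No prey of G is below level 2, so 3 is the minimum.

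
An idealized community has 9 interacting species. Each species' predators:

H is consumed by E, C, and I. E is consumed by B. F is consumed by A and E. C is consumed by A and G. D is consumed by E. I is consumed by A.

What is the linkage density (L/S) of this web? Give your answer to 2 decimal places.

There are L = 10 links among S = 9 species.
L/S = 10/9 = 1.1111 ≈ 1.11.

L/S = 1.11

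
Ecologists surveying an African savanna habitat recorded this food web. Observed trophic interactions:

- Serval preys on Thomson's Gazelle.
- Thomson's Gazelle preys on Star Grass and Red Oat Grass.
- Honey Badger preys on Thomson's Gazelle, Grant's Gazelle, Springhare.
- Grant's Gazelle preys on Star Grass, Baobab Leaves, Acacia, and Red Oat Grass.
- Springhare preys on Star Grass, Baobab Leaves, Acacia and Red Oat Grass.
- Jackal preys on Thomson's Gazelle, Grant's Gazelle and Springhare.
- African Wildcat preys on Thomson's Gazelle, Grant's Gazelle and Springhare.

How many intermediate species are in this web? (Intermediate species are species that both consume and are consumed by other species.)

3

Intermediate species (has both prey and predators): Thomson's Gazelle, Grant's Gazelle, Springhare.
Count: 3.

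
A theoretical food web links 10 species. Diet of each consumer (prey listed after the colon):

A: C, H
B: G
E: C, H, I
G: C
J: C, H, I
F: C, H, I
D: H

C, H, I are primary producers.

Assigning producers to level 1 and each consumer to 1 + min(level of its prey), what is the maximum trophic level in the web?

3

Producers (level 1): C, H, I.
Following each consumer down to its lowest-level prey: C → G → B (levels 1 through 3).
All prey of B (G 2) are at level 2 or above, so B is at level 1 + 2 = 3.
Every consumer has at least one prey at level 2 or below, so none exceeds level 3.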